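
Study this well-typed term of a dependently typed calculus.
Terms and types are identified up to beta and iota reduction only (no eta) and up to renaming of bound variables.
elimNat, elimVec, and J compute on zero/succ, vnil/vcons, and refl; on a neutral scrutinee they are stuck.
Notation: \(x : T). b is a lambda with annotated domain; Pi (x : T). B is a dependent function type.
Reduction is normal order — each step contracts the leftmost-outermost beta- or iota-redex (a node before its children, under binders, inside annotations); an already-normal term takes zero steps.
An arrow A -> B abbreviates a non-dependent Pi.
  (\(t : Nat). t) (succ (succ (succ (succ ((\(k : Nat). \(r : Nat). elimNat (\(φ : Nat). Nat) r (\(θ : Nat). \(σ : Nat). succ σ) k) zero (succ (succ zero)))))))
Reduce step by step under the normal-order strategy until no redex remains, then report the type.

reduction (normal order):
  (\(t : Nat). t) (succ (succ (succ (succ ((\(k : Nat). \(r : Nat). elimNat (\(φ : Nat). Nat) r (\(θ : Nat). \(σ : Nat). succ σ) k) zero (succ (succ zero)))))))
  ~> succ (succ (succ (succ ((\(t : Nat). \(k : Nat). elimNat (\(r : Nat). Nat) k (\(φ : Nat). \(θ : Nat). succ θ) t) zero (succ (succ zero))))))
  ~> succ (succ (succ (succ ((\(t : Nat). elimNat (\(k : Nat). Nat) t (\(r : Nat). \(φ : Nat). succ φ) zero) (succ (succ zero))))))
  ~> succ (succ (succ (succ (elimNat (\(t : Nat). Nat) (succ (succ zero)) (\(k : Nat). \(r : Nat). succ r) zero))))
  ~> succ (succ (succ (succ (succ (succ zero)))))
the term's type:
  Nat


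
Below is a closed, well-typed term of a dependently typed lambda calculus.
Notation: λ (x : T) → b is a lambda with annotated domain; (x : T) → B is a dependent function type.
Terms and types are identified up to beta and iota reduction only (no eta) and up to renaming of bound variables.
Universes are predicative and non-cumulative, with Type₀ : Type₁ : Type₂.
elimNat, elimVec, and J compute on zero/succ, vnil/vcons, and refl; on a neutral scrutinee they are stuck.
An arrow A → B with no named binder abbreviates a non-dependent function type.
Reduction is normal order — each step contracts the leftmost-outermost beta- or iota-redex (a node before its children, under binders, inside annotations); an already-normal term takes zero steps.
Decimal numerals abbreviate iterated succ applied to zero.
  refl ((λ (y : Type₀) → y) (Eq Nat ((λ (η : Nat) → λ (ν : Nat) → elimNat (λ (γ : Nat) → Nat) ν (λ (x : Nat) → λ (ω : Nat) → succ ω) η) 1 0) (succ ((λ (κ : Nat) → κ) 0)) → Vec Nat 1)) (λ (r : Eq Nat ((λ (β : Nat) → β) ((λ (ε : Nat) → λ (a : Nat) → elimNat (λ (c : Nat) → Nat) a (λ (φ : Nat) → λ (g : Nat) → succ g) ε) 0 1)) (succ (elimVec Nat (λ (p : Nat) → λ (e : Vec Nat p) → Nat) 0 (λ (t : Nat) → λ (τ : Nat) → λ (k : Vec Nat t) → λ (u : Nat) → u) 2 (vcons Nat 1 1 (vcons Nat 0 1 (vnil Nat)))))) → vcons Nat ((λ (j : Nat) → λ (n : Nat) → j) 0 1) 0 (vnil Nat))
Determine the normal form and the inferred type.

reduced normal form:
  refl (Eq Nat 1 1 → Vec Nat 1) (λ (y : Eq Nat 1 1) → vcons Nat 0 0 (vnil Nat))
type:
  Eq (Eq Nat 1 1 → Vec Nat 1) (λ (y : Eq Nat 1 1) → vcons Nat 0 0 (vnil Nat)) (λ (η : Eq Nat 1 1) → vcons Nat 0 0 (vnil Nat))
observation: reduction starts at a beta-redex, and 25 normal-order steps reach the normal form.


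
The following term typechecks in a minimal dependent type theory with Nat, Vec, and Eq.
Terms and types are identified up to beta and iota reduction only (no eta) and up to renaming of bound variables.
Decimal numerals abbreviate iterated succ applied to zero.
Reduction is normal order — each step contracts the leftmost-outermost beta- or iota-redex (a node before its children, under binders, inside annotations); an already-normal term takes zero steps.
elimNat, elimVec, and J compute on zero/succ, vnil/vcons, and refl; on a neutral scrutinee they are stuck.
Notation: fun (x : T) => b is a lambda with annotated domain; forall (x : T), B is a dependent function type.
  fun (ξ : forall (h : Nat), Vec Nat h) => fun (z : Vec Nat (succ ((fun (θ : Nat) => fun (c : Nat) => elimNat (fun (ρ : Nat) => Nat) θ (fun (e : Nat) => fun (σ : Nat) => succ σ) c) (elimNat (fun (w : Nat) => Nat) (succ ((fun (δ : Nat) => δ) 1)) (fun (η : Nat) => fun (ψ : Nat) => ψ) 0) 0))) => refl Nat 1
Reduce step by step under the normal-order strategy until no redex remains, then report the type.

normal-order reduction:
  fun (ξ : forall (h : Nat), Vec Nat h) => fun (z : Vec Nat (succ ((fun (θ : Nat) => fun (c : Nat) => elimNat (fun (ρ : Nat) => Nat) θ (fun (e : Nat) => fun (σ : Nat) => succ σ) c) (elimNat (fun (w : Nat) => Nat) (succ ((fun (δ : Nat) => δ) 1)) (fun (η : Nat) => fun (ψ : Nat) => ψ) 0) 0))) => refl Nat 1
  ~> fun (ξ : forall (h : Nat), Vec Nat h) => fun (z : Vec Nat (succ ((fun (θ : Nat) => elimNat (fun (c : Nat) => Nat) (elimNat (fun (ρ : Nat) => Nat) (succ ((fun (e : Nat) => e) 1)) (fun (σ : Nat) => fun (w : Nat) => w) 0) (fun (δ : Nat) => fun (η : Nat) => succ η) θ) 0))) => refl Nat 1
  ~> fun (ξ : forall (h : Nat), Vec Nat h) => fun (z : Vec Nat (succ (elimNat (fun (θ : Nat) => Nat) (elimNat (fun (c : Nat) => Nat) (succ ((fun (ρ : Nat) => ρ) 1)) (fun (e : Nat) => fun (σ : Nat) => σ) 0) (fun (w : Nat) => fun (δ : Nat) => succ δ) 0))) => refl Nat 1
  ~> fun (ξ : forall (h : Nat), Vec Nat h) => fun (z : Vec Nat (succ (elimNat (fun (θ : Nat) => Nat) (succ ((fun (c : Nat) => c) 1)) (fun (ρ : Nat) => fun (e : Nat) => e) 0))) => refl Nat 1
  ~> fun (ξ : forall (h : Nat), Vec Nat h) => fun (z : Vec Nat (succ (succ ((fun (θ : Nat) => θ) 1)))) => refl Nat 1
  ~> fun (ξ : forall (h : Nat), Vec Nat h) => fun (z : Vec Nat 3) => refl Nat 1
the term's type:
  forall (ξ : forall (h : Nat), Vec Nat h), forall (z : Vec Nat 3), Eq Nat 1 1


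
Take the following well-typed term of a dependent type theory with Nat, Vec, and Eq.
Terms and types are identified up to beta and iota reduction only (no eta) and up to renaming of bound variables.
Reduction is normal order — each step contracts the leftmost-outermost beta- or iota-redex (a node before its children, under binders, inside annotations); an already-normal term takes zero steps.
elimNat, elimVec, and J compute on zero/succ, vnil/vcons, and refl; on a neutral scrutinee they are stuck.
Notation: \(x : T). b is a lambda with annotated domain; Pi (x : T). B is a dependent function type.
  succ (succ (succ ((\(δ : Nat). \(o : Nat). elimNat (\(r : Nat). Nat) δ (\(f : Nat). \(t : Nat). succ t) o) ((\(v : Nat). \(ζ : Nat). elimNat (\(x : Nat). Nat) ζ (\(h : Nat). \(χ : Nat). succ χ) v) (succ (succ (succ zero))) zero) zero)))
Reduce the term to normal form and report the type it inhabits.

normal form:
  succ (succ (succ (succ (succ (succ zero)))))
the term's type:
  Nat


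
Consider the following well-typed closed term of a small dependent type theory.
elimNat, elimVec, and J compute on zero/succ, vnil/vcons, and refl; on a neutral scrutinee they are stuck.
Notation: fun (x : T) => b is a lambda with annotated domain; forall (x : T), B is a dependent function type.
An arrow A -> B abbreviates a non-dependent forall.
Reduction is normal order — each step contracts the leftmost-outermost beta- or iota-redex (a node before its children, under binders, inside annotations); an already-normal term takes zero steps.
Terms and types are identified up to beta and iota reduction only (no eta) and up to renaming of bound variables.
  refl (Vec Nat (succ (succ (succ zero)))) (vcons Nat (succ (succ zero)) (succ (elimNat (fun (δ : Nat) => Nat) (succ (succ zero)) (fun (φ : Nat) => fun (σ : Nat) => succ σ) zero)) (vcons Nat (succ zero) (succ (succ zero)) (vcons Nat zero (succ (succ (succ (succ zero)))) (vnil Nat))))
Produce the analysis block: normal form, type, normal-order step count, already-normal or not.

resulting normal form:
  refl (Vec Nat (succ (succ (succ zero)))) (vcons Nat (succ (succ zero)) (succ (succ (succ zero))) (vcons Nat (succ zero) (succ (succ zero)) (vcons Nat zero (succ (succ (succ (succ zero)))) (vnil Nat))))
the term's type:
  Eq (Vec Nat (succ (succ (succ zero)))) (vcons Nat (succ (succ zero)) (succ (succ (succ zero))) (vcons Nat (succ zero) (succ (succ zero)) (vcons Nat zero (succ (succ (succ (succ zero)))) (vnil Nat)))) (vcons Nat (succ (succ zero)) (succ (succ (succ zero))) (vcons Nat (succ zero) (succ (succ zero)) (vcons Nat zero (succ (succ (succ (succ zero)))) (vnil Nat))))
steps to reach normal form (normal order): 1
term was already normal: no
first redex: an elimNat iota-redex


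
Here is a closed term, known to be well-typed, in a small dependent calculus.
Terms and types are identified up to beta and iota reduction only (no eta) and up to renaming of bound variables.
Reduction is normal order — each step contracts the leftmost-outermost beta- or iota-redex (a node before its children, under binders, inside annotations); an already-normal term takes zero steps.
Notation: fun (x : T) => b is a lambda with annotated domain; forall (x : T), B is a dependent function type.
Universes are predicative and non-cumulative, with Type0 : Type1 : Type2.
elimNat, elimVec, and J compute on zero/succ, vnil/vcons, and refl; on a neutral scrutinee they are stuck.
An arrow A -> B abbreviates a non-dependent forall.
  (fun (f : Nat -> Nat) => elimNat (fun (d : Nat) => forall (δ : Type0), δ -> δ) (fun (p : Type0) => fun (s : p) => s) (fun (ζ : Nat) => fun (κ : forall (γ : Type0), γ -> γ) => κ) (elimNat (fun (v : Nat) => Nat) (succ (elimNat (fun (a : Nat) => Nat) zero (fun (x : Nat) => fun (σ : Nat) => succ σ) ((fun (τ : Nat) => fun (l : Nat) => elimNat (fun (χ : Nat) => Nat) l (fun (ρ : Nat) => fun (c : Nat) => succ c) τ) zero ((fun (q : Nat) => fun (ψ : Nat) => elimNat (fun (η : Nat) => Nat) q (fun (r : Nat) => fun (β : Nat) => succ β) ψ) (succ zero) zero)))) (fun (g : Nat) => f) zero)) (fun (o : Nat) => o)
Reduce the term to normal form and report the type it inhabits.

normal form:
  fun (f : Type0) => fun (d : f) => d
the term's type:
  forall (f : Type0), f -> f
observation: normalization takes exactly 19 steps under the normal-order strategy.


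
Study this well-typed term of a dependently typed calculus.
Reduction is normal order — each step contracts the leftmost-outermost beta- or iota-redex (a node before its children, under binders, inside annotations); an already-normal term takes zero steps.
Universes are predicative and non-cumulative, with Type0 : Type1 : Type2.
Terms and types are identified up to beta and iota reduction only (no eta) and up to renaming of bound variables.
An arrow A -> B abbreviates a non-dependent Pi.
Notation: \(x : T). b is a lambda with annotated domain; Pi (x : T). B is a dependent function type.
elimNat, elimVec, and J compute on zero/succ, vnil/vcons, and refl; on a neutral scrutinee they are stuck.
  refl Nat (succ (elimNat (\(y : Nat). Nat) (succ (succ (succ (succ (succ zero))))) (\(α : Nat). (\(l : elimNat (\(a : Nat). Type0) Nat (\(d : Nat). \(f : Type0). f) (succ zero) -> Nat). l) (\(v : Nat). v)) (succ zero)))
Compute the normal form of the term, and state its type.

reduced normal form:
  refl Nat (succ (succ (succ (succ (succ (succ zero))))))
type:
  Eq Nat (succ (succ (succ (succ (succ (succ zero)))))) (succ (succ (succ (succ (succ (succ zero))))))


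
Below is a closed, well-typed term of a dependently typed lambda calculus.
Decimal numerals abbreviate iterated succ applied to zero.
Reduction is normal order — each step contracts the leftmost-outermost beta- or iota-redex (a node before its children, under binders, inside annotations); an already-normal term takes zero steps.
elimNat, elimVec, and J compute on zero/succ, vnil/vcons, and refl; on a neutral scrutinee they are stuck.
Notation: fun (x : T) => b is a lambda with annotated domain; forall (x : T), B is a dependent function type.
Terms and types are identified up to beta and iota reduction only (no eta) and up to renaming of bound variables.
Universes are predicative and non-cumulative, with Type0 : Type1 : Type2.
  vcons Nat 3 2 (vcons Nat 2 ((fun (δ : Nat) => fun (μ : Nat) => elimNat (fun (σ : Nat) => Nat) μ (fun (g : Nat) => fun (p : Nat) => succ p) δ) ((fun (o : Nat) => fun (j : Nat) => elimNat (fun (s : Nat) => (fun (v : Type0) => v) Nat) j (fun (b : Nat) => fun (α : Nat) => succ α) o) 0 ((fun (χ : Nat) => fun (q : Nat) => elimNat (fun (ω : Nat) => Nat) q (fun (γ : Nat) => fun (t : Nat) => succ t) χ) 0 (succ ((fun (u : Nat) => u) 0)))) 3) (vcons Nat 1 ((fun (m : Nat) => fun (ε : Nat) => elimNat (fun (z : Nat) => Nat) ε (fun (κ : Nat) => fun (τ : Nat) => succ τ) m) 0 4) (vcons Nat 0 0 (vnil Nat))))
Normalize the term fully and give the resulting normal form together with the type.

reduced normal form:
  vcons Nat 3 2 (vcons Nat 2 4 (vcons Nat 1 4 (vcons Nat 0 0 (vnil Nat))))
the term's type:
  Vec Nat 4
observation: normalization takes exactly 16 steps under the normal-order strategy.


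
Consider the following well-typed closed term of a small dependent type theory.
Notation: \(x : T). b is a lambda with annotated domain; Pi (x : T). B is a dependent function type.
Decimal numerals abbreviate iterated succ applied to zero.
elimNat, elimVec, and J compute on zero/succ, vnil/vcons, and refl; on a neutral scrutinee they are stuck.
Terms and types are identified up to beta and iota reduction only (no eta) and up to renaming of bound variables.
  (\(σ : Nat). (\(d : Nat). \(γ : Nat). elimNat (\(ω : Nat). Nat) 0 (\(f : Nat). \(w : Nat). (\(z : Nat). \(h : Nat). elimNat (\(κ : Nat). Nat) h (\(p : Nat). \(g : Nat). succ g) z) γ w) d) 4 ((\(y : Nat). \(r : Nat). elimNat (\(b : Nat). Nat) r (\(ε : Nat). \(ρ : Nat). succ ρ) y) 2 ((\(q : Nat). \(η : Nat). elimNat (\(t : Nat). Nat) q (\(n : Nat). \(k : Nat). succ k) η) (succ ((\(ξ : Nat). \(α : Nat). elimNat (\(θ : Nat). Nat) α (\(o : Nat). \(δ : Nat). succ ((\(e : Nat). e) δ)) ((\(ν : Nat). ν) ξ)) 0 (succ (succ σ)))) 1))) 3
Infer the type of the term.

type:
  Nat


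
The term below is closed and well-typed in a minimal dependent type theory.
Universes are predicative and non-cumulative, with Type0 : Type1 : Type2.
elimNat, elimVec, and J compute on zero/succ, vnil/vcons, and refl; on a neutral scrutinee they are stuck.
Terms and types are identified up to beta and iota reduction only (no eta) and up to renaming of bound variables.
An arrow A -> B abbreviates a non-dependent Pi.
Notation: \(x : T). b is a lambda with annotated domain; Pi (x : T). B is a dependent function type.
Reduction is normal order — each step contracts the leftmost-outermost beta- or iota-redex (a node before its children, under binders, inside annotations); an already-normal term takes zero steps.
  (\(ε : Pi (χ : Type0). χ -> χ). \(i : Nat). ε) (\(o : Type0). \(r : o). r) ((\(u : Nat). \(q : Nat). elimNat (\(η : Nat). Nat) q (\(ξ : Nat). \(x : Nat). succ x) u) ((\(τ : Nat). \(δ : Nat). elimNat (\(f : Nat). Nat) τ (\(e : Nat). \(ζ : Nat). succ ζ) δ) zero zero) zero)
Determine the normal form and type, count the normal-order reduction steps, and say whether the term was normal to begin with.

reduced normal form:
  \(ε : Type0). \(χ : ε). χ
type:
  Pi (ε : Type0). ε -> ε
steps to reach normal form (normal order): 2
term was already normal: no
first contracted redex: a beta-redex


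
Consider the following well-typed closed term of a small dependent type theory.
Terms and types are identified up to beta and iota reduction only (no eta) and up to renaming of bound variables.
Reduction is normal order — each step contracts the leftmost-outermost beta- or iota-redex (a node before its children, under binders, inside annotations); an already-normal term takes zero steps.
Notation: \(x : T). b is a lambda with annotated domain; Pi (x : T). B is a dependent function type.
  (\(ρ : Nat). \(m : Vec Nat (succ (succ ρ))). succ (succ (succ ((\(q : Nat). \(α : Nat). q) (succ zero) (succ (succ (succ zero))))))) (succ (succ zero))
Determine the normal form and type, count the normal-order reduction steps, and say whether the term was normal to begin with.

resulting normal form:
  \(ρ : Vec Nat (succ (succ (succ (succ zero))))). succ (succ (succ (succ zero)))
inferred type:
  Pi (ρ : Vec Nat (succ (succ (succ (succ zero))))). Nat
reduction steps (normal order): 3
term was already normal: no
first redex: a beta-redex


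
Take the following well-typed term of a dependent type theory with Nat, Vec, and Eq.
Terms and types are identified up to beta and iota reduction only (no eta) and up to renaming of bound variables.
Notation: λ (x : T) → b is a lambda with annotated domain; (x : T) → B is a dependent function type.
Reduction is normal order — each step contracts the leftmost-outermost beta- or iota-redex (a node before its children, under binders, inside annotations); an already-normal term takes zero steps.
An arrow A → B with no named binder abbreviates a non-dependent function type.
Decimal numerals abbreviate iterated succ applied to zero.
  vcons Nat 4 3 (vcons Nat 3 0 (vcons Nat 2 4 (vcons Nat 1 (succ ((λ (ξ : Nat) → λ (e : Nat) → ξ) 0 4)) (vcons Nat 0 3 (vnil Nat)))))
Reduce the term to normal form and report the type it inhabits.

normal form:
  vcons Nat 4 3 (vcons Nat 3 0 (vcons Nat 2 4 (vcons Nat 1 1 (vcons Nat 0 3 (vnil Nat)))))
type:
  Vec Nat 5


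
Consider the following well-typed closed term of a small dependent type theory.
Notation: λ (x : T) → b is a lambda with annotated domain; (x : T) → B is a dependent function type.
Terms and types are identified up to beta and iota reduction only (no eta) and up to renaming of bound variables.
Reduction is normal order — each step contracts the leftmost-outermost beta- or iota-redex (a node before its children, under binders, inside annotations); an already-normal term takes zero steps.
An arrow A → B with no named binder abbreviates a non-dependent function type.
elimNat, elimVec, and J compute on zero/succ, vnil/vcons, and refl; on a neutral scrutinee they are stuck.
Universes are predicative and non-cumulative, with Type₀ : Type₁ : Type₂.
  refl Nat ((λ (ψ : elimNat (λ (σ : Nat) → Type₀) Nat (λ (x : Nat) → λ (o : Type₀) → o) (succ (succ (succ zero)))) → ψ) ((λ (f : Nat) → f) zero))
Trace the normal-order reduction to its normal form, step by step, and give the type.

reduction (normal order):
  refl Nat ((λ (ψ : elimNat (λ (σ : Nat) → Type₀) Nat (λ (x : Nat) → λ (o : Type₀) → o) (succ (succ (succ zero)))) → ψ) ((λ (f : Nat) → f) zero))
  ~> refl Nat ((λ (ψ : Nat) → ψ) zero)
  ~> refl Nat zero
inferred type:
  Eq Nat zero zero


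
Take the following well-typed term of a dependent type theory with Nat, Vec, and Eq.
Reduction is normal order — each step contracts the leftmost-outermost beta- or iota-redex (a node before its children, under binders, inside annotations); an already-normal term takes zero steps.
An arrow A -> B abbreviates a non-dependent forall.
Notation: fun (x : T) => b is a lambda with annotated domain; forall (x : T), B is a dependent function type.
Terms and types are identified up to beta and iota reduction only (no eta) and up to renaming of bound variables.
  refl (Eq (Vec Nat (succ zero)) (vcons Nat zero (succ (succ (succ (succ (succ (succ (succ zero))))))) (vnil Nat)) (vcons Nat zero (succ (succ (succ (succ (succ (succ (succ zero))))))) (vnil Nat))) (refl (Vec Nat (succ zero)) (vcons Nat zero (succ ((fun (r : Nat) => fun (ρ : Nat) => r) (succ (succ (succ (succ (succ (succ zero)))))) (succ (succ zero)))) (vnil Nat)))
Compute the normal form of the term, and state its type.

resulting normal form:
  refl (Eq (Vec Nat (succ zero)) (vcons Nat zero (succ (succ (succ (succ (succ (succ (succ zero))))))) (vnil Nat)) (vcons Nat zero (succ (succ (succ (succ (succ (succ (succ zero))))))) (vnil Nat))) (refl (Vec Nat (succ zero)) (vcons Nat zero (succ (succ (succ (succ (succ (succ (succ zero))))))) (vnil Nat)))
type:
  Eq (Eq (Vec Nat (succ zero)) (vcons Nat zero (succ (succ (succ (succ (succ (succ (succ zero))))))) (vnil Nat)) (vcons Nat zero (succ (succ (succ (succ (succ (succ (succ zero))))))) (vnil Nat))) (refl (Vec Nat (succ zero)) (vcons Nat zero (succ (succ (succ (succ (succ (succ (succ zero))))))) (vnil Nat))) (refl (Vec Nat (succ zero)) (vcons Nat zero (succ (succ (succ (succ (succ (succ (succ zero))))))) (vnil Nat)))


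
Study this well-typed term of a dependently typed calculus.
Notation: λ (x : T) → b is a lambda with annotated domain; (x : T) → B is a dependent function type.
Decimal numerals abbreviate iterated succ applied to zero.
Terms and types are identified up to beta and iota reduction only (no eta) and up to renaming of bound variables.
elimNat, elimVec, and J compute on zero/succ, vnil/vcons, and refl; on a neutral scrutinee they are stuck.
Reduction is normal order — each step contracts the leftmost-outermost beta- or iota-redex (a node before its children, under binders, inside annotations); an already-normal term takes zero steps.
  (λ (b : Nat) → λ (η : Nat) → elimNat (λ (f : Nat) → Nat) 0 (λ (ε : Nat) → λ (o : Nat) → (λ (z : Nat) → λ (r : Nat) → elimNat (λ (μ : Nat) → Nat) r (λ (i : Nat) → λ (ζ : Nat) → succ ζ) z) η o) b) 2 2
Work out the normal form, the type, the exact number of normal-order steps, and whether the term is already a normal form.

resulting normal form:
  4
type:
  Nat
reduction steps (normal order): 27
started in normal form: no
first contracted redex: a beta-redex


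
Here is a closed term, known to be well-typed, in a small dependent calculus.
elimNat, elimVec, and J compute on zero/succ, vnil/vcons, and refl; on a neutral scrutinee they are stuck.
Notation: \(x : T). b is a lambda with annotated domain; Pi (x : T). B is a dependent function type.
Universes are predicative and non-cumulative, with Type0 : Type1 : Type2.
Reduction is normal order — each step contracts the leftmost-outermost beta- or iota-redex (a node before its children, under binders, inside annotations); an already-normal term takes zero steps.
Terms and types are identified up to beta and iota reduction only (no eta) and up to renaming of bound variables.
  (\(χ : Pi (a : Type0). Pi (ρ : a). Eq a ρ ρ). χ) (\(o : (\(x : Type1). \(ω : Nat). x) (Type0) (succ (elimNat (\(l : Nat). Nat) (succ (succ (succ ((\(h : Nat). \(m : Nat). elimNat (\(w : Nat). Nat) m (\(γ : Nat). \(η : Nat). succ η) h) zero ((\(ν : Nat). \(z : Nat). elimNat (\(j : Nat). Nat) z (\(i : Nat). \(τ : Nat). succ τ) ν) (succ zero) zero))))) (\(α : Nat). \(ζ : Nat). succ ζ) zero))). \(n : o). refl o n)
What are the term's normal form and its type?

resulting normal form:
  \(χ : Type0). \(a : χ). refl χ a
type:
  Pi (χ : Type0). Pi (a : χ). Eq χ a a
observation: normalization takes exactly 3 steps under the normal-order strategy.


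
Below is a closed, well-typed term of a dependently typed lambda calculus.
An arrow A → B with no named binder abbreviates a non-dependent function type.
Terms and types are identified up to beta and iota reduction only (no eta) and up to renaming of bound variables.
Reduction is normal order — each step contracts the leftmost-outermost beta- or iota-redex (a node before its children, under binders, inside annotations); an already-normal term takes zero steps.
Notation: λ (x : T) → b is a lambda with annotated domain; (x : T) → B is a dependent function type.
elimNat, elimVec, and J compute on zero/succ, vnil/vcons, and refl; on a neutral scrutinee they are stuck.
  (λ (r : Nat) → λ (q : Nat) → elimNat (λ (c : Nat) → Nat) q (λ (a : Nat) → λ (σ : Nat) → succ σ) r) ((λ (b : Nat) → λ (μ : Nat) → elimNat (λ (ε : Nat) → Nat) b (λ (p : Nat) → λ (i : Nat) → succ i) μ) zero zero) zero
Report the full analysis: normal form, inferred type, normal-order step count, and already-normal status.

reduced normal form:
  zero
inferred type:
  Nat
steps to reach normal form (normal order): 6
term was already normal: no
first redex: a beta-redex


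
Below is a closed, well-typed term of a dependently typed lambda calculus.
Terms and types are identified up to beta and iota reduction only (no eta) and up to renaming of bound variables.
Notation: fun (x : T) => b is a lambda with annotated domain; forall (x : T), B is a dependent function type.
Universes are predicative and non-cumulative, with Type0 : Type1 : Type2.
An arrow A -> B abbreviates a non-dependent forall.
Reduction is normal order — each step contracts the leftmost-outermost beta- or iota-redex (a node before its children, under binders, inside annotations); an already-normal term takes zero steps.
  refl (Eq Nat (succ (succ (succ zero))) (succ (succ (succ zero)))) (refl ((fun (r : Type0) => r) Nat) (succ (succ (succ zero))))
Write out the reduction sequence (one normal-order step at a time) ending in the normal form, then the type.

normal-order reduction:
  refl (Eq Nat (succ (succ (succ zero))) (succ (succ (succ zero)))) (refl ((fun (r : Type0) => r) Nat) (succ (succ (succ zero))))
  ~> refl (Eq Nat (succ (succ (succ zero))) (succ (succ (succ zero)))) (refl Nat (succ (succ (succ zero))))
the term's type:
  Eq (Eq Nat (succ (succ (succ zero))) (succ (succ (succ zero)))) (refl Nat (succ (succ (succ zero)))) (refl Nat (succ (succ (succ zero))))


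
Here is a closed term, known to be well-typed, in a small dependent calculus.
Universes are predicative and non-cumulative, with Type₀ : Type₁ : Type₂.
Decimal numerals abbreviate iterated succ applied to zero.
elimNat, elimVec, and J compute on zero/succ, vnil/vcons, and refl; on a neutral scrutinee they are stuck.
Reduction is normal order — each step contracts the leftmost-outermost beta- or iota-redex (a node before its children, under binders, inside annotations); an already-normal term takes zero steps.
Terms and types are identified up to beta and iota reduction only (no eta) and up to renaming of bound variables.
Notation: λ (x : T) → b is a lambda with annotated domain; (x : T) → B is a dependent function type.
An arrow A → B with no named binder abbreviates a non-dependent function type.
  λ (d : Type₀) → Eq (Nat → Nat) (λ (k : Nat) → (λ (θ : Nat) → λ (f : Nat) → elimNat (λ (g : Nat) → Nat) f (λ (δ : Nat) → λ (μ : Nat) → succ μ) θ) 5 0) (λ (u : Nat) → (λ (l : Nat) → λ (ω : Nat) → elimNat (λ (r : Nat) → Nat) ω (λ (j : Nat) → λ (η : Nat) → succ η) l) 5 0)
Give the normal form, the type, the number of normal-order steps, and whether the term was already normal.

reduced normal form:
  λ (d : Type₀) → Eq (Nat → Nat) (λ (k : Nat) → 5) (λ (θ : Nat) → 5)
the term's type:
  Type₀ → Type₀
reduction steps (normal order): 36
term was already normal: no
first contracted redex: a beta-redex


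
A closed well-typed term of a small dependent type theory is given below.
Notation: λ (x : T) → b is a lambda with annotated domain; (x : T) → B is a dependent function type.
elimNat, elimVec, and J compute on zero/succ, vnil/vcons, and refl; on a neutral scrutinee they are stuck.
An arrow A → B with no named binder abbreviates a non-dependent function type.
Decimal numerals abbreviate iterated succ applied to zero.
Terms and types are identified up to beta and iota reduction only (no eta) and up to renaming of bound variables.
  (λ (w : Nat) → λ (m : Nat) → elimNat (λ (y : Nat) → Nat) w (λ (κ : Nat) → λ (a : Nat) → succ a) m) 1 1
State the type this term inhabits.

the term's type:
  Nat


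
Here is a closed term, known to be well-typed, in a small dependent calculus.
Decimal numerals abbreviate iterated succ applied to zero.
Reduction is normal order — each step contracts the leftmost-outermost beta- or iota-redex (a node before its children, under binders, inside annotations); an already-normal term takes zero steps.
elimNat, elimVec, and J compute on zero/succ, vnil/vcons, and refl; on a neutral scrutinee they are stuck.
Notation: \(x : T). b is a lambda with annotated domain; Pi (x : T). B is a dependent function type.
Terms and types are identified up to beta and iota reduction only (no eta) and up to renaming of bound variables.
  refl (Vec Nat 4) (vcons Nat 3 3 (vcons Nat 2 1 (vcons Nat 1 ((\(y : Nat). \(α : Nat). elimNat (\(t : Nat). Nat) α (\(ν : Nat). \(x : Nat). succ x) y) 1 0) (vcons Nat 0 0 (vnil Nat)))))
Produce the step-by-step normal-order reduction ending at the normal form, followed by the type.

reduction (normal order):
  refl (Vec Nat 4) (vcons Nat 3 3 (vcons Nat 2 1 (vcons Nat 1 ((\(y : Nat). \(α : Nat). elimNat (\(t : Nat). Nat) α (\(ν : Nat). \(x : Nat). succ x) y) 1 0) (vcons Nat 0 0 (vnil Nat)))))
  ~> refl (Vec Nat 4) (vcons Nat 3 3 (vcons Nat 2 1 (vcons Nat 1 ((\(y : Nat). elimNat (\(α : Nat). Nat) y (\(t : Nat). \(ν : Nat). succ ν) 1) 0) (vcons Nat 0 0 (vnil Nat)))))
  ~> refl (Vec Nat 4) (vcons Nat 3 3 (vcons Nat 2 1 (vcons Nat 1 (elimNat (\(y : Nat). Nat) 0 (\(α : Nat). \(t : Nat). succ t) 1) (vcons Nat 0 0 (vnil Nat)))))
  ~> refl (Vec Nat 4) (vcons Nat 3 3 (vcons Nat 2 1 (vcons Nat 1 ((\(y : Nat). \(α : Nat). succ α) 0 (elimNat (\(t : Nat). Nat) 0 (\(ν : Nat). \(x : Nat). succ x) 0)) (vcons Nat 0 0 (vnil Nat)))))
  ~> refl (Vec Nat 4) (vcons Nat 3 3 (vcons Nat 2 1 (vcons Nat 1 ((\(y : Nat). succ y) (elimNat (\(α : Nat). Nat) 0 (\(t : Nat). \(ν : Nat). succ ν) 0)) (vcons Nat 0 0 (vnil Nat)))))
  ~> refl (Vec Nat 4) (vcons Nat 3 3 (vcons Nat 2 1 (vcons Nat 1 (succ (elimNat (\(y : Nat). Nat) 0 (\(α : Nat). \(t : Nat). succ t) 0)) (vcons Nat 0 0 (vnil Nat)))))
  ~> refl (Vec Nat 4) (vcons Nat 3 3 (vcons Nat 2 1 (vcons Nat 1 1 (vcons Nat 0 0 (vnil Nat)))))
the term's type:
  Eq (Vec Nat 4) (vcons Nat 3 3 (vcons Nat 2 1 (vcons Nat 1 1 (vcons Nat 0 0 (vnil Nat))))) (vcons Nat 3 3 (vcons Nat 2 1 (vcons Nat 1 1 (vcons Nat 0 0 (vnil Nat)))))


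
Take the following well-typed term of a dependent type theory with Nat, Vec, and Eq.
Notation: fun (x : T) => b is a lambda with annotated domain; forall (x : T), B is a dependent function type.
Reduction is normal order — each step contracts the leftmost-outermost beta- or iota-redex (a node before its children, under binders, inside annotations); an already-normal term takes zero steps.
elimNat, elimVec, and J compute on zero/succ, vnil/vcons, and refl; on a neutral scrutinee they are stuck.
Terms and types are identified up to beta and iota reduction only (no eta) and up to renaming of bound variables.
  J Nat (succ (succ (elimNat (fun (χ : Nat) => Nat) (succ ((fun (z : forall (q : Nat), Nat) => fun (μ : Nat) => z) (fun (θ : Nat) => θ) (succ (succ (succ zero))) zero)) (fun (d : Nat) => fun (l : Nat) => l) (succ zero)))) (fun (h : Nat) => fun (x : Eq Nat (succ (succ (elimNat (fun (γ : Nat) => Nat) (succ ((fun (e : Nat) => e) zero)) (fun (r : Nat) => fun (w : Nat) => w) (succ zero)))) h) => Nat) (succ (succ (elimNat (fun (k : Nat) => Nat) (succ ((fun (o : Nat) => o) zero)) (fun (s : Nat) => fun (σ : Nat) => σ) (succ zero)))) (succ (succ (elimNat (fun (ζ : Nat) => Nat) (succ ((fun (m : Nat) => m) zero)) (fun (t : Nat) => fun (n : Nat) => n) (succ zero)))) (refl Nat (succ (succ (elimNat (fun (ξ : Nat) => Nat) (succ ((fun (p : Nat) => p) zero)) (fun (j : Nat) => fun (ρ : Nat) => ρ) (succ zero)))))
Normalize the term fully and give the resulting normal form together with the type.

resulting normal form:
  succ (succ (succ zero))
type:
  Nat
observation: the leftmost-outermost redex is a J iota-redex, and normalization takes 6 steps.


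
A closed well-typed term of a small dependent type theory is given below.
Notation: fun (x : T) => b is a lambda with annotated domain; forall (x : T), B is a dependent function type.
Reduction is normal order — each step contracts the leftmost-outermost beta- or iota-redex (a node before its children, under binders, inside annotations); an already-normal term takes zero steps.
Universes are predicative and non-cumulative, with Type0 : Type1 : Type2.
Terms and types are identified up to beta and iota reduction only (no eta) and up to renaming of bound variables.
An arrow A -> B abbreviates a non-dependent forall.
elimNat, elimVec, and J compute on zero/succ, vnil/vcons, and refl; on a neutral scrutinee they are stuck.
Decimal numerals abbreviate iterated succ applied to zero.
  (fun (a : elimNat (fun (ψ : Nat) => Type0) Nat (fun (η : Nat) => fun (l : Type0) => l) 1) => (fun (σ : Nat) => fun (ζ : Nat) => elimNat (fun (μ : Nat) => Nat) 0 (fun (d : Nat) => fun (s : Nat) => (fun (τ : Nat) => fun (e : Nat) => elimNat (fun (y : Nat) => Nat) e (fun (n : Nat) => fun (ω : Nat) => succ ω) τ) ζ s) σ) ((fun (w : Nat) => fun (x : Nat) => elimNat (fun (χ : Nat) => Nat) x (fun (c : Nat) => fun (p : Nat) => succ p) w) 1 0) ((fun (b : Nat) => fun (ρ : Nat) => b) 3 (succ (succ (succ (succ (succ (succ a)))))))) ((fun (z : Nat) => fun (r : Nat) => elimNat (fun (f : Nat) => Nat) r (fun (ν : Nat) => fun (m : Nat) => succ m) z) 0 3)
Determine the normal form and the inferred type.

resulting normal form:
  3
the term's type:
  Nat
observation: 27 normal-order steps normalize the term, beginning with a beta-redex.


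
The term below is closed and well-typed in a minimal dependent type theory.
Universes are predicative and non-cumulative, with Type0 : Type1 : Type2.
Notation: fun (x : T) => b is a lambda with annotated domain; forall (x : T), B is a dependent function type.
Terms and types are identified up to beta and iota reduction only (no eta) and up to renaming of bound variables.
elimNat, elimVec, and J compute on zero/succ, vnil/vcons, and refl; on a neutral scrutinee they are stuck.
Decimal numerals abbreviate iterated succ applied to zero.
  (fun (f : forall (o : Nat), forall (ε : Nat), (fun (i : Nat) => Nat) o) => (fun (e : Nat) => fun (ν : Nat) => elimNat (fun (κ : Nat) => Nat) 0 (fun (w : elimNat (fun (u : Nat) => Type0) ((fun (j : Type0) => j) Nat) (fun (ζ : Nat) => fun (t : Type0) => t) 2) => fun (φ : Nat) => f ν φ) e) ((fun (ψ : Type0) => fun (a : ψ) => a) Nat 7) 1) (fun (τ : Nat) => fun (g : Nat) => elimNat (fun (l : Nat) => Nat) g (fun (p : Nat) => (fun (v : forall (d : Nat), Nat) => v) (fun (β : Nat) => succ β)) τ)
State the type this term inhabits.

the term's type:
  Nat


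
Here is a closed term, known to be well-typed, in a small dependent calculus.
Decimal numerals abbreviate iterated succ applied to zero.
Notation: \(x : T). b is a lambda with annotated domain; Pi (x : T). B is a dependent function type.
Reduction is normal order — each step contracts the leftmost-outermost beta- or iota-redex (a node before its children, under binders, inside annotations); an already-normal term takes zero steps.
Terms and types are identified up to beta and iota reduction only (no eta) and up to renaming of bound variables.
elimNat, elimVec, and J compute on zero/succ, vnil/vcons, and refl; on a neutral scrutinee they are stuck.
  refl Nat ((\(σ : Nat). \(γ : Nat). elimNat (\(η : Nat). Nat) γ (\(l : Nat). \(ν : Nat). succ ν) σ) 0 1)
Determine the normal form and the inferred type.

resulting normal form:
  refl Nat 1
inferred type:
  Eq Nat 1 1
observation: reduction starts at a beta-redex, and 3 normal-order steps reach the normal form.


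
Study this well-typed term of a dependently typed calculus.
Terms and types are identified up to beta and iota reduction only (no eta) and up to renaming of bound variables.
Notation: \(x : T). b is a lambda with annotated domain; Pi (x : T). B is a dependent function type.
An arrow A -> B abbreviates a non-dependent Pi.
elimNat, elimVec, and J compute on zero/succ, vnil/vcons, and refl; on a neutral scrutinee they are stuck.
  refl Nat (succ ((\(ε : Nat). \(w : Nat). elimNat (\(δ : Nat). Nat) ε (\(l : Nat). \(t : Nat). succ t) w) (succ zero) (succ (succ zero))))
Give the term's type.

the term's type:
  Eq Nat (succ (succ (succ (succ zero)))) (succ (succ (succ (succ zero))))


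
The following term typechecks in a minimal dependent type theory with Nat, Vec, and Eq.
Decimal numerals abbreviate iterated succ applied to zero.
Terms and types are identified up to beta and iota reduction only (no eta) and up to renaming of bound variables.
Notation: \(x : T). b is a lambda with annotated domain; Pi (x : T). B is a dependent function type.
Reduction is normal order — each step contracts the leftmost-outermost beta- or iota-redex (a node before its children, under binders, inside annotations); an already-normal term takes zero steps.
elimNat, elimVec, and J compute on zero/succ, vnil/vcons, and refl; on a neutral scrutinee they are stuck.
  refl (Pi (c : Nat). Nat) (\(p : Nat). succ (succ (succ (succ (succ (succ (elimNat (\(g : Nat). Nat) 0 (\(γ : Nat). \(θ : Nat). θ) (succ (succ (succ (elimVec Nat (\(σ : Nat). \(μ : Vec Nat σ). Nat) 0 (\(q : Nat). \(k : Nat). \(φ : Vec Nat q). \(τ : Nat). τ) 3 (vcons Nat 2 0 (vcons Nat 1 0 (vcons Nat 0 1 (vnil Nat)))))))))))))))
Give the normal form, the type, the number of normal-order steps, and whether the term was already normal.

reduced normal form:
  refl (Pi (c : Nat). Nat) (\(p : Nat). 6)
inferred type:
  Eq (Pi (c : Nat). Nat) (\(p : Nat). 6) (\(g : Nat). 6)
normal-order step count: 26
already normal: no
first redex: an elimNat iota-redex


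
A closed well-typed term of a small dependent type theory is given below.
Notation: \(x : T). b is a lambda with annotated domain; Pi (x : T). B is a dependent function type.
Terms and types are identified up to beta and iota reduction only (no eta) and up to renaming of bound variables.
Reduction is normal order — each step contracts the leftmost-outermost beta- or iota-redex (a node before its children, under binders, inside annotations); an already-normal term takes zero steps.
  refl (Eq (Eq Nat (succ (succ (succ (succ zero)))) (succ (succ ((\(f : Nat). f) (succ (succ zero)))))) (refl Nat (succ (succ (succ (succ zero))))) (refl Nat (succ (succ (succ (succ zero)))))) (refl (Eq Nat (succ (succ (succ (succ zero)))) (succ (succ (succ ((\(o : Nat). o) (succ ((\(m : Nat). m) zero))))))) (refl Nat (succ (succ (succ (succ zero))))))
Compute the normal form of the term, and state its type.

reduced normal form:
  refl (Eq (Eq Nat (succ (succ (succ (succ zero)))) (succ (succ (succ (succ zero))))) (refl Nat (succ (succ (succ (succ zero))))) (refl Nat (succ (succ (succ (succ zero)))))) (refl (Eq Nat (succ (succ (succ (succ zero)))) (succ (succ (succ (succ zero))))) (refl Nat (succ (succ (succ (succ zero))))))
type:
  Eq (Eq (Eq Nat (succ (succ (succ (succ zero)))) (succ (succ (succ (succ zero))))) (refl Nat (succ (succ (succ (succ zero))))) (refl Nat (succ (succ (succ (succ zero)))))) (refl (Eq Nat (succ (succ (succ (succ zero)))) (succ (succ (succ (succ zero))))) (refl Nat (succ (succ (succ (succ zero)))))) (refl (Eq Nat (succ (succ (succ (succ zero)))) (succ (succ (succ (succ zero))))) (refl Nat (succ (succ (succ (succ zero))))))
observation: reduction starts at a beta-redex, and 3 normal-order steps reach the normal form.


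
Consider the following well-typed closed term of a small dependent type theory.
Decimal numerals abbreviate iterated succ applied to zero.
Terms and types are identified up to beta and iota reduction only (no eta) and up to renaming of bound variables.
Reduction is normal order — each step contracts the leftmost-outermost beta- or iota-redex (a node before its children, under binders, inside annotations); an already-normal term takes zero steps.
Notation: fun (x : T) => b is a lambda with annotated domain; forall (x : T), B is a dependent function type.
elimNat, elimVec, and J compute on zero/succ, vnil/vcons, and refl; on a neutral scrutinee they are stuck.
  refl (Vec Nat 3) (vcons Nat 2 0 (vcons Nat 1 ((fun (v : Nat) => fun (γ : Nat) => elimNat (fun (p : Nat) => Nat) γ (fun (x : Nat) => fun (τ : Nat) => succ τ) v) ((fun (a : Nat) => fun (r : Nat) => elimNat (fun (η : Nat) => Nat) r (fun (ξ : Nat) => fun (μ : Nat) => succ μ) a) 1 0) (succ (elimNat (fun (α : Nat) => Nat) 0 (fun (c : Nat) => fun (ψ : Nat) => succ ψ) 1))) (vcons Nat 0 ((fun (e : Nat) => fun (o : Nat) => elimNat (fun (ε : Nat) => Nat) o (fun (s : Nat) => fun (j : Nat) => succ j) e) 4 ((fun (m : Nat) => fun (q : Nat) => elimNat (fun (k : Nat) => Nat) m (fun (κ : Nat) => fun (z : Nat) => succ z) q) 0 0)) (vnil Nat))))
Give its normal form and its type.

resulting normal form:
  refl (Vec Nat 3) (vcons Nat 2 0 (vcons Nat 1 3 (vcons Nat 0 4 (vnil Nat))))
type:
  Eq (Vec Nat 3) (vcons Nat 2 0 (vcons Nat 1 3 (vcons Nat 0 4 (vnil Nat)))) (vcons Nat 2 0 (vcons Nat 1 3 (vcons Nat 0 4 (vnil Nat))))
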